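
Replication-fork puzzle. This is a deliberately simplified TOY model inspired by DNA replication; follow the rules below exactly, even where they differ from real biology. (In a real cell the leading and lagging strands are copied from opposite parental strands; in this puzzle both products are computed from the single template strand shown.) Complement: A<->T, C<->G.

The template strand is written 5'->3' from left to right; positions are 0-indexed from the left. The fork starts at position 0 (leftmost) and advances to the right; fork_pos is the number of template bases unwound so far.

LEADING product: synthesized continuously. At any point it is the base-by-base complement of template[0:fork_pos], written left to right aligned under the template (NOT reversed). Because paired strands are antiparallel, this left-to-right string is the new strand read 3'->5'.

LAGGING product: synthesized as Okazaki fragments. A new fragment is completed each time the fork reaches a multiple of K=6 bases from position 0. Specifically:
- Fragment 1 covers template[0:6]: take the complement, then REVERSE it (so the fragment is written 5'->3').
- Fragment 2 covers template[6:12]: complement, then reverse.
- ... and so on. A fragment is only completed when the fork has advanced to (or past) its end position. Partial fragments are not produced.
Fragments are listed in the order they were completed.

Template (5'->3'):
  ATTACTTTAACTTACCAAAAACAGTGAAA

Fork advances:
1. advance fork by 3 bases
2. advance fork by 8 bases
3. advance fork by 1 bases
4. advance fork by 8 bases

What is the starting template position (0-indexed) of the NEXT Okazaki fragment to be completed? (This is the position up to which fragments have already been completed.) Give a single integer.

Answer: 18

Derivation:
Step 1: advance 3 -> fork_pos = 0 + 3 = 3. Next multiple of 6 is 6 (not reached); still 0 fragment(s).
Step 2: advance 8 -> fork_pos = 3 + 8 = 11. Reached multiple(s) of 6: 6 -> fragment 1 completed (1 total).
Step 3: advance 1 -> fork_pos = 11 + 1 = 12. Reached multiple(s) of 6: 12 -> fragment 2 completed (2 total).
Step 4: advance 8 -> fork_pos = 12 + 8 = 20. Reached multiple(s) of 6: 18 -> fragment 3 completed (3 total).
3 fragment(s) completed, covering template[0:18] (3 x 6 = 18). The next fragment, fragment 4, covers template[18:24], so it starts at position 18.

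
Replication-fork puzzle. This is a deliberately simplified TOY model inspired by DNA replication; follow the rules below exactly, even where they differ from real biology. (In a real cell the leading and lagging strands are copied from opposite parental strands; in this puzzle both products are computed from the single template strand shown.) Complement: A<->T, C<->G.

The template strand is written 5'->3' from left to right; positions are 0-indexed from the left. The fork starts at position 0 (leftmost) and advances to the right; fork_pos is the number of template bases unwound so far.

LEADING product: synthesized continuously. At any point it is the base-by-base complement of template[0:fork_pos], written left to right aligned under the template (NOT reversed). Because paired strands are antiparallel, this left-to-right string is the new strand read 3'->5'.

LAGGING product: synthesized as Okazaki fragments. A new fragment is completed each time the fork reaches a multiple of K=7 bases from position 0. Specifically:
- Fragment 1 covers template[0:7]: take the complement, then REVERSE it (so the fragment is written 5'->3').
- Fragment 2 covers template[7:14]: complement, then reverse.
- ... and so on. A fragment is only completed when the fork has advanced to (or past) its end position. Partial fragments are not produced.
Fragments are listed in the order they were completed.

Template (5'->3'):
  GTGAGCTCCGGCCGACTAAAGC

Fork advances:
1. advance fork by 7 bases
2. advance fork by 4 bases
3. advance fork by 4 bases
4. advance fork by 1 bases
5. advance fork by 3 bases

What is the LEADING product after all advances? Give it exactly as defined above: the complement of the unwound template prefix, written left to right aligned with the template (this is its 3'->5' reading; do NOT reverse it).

Answer: CACTCGAGGCCGGCTGATT

Derivation:
Step 1: advance 7 -> fork_pos = 0 + 7 = 7.
Step 2: advance 4 -> fork_pos = 7 + 4 = 11.
Step 3: advance 4 -> fork_pos = 11 + 4 = 15.
Step 4: advance 1 -> fork_pos = 15 + 1 = 16.
Step 5: advance 3 -> fork_pos = 16 + 3 = 19.
Unwound prefix: template[0:19] = GTGAGCTCCGGCCGACTAA
Complement it base by base (A<->T, C<->G), keeping left-to-right order:
  [0:5] GTGAG -> CACTC
  [5:10] CTCCG -> GAGGC
  [10:15] GCCGA -> CGGCT
  [15:19] CTAA -> GATT
Concatenate: CACTCGAGGCCGGCTGATT (length 19; written aligned with the template, i.e. 3'->5').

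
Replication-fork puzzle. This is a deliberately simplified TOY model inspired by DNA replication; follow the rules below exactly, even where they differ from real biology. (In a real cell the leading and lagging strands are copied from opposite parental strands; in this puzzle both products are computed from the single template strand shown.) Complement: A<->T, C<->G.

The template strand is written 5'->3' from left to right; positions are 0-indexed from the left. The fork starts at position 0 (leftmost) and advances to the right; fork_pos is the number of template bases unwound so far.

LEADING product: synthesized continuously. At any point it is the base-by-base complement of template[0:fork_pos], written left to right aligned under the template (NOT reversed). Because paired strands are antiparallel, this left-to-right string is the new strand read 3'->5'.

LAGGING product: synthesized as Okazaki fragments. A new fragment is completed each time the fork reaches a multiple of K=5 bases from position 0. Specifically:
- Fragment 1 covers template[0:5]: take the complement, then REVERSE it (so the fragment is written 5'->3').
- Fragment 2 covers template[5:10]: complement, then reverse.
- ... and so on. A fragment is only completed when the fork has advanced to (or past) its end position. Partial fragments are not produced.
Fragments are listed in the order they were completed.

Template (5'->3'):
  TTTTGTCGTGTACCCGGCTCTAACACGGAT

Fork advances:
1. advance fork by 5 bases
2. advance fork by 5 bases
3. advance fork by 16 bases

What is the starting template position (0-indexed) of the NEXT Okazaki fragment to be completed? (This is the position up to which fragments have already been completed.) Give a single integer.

Step 1: advance 5 -> fork_pos = 0 + 5 = 5. Reached multiple(s) of 5: 5 -> fragment 1 completed (1 total).
Step 2: advance 5 -> fork_pos = 5 + 5 = 10. Reached multiple(s) of 5: 10 -> fragment 2 completed (2 total).
Step 3: advance 16 -> fork_pos = 10 + 16 = 26. Reached multiple(s) of 5: 15, 20, 25 -> fragments 3-5 completed (5 total).
5 fragment(s) completed, covering template[0:25] (5 x 5 = 25). The next fragment, fragment 6, covers template[25:30], so it starts at position 25.

Answer: 25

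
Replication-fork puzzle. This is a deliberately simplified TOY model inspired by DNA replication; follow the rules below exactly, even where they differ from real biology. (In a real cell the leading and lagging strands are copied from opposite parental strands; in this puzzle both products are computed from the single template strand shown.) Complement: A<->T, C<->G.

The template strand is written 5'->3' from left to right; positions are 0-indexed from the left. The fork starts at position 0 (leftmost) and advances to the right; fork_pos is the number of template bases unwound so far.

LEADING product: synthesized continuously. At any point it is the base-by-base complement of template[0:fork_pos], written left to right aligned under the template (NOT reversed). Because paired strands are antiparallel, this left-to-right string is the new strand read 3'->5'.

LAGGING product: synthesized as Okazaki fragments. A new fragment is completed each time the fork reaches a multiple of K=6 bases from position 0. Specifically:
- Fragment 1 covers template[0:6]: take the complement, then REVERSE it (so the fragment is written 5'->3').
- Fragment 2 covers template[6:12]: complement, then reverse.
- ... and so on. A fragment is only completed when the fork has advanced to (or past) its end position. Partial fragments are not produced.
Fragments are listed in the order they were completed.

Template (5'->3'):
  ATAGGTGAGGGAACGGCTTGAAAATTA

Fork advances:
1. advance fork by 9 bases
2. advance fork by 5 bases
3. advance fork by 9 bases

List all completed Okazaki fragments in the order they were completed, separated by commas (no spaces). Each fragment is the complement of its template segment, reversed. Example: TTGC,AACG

Step 1: advance 9 -> fork_pos = 0 + 9 = 9. Reached multiple(s) of 6: 6 -> fragment 1 completed (1 total).
Step 2: advance 5 -> fork_pos = 9 + 5 = 14. Reached multiple(s) of 6: 12 -> fragment 2 completed (2 total).
Step 3: advance 9 -> fork_pos = 14 + 9 = 23. Reached multiple(s) of 6: 18 -> fragment 3 completed (3 total).
Final fork_pos = 23, so 3 fragment(s) are complete. Build each: template segment -> complement -> reverse.
Fragment 1: template[0:6] = ATAGGT -> complement TATCCA -> reversed ACCTAT
Fragment 2: template[6:12] = GAGGGA -> complement CTCCCT -> reversed TCCCTC
Fragment 3: template[12:18] = ACGGCT -> complement TGCCGA -> reversed AGCCGT

Answer: ACCTAT,TCCCTC,AGCCGT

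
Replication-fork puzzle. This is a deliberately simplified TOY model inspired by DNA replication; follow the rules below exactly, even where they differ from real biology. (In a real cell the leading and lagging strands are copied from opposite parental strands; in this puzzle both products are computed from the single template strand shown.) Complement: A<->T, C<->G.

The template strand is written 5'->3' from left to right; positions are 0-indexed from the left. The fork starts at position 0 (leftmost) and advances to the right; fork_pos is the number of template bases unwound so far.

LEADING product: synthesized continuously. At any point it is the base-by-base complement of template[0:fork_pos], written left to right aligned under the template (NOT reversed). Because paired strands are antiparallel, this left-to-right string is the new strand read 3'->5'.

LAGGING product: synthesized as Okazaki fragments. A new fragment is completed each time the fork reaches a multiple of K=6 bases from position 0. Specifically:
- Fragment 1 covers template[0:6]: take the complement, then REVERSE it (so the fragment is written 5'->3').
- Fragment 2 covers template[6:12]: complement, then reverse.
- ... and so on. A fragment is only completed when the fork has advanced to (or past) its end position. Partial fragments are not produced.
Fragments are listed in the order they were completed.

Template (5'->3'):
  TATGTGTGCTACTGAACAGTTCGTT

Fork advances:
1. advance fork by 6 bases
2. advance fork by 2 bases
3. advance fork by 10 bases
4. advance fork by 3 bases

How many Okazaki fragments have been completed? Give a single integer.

Step 1: advance 6 -> fork_pos = 0 + 6 = 6. Reached multiple(s) of 6: 6 -> fragment 1 completed (1 total).
Step 2: advance 2 -> fork_pos = 6 + 2 = 8. Next multiple of 6 is 12 (not reached); still 1 fragment(s).
Step 3: advance 10 -> fork_pos = 8 + 10 = 18. Reached multiple(s) of 6: 12, 18 -> fragments 2-3 completed (3 total).
Step 4: advance 3 -> fork_pos = 18 + 3 = 21. Next multiple of 6 is 24 (not reached); still 3 fragment(s).
Check: final fork_pos = 21; the multiples of 6 that are <= 21 are 6..18 -> 21 // 6 = 3 completed fragment(s).

Answer: 3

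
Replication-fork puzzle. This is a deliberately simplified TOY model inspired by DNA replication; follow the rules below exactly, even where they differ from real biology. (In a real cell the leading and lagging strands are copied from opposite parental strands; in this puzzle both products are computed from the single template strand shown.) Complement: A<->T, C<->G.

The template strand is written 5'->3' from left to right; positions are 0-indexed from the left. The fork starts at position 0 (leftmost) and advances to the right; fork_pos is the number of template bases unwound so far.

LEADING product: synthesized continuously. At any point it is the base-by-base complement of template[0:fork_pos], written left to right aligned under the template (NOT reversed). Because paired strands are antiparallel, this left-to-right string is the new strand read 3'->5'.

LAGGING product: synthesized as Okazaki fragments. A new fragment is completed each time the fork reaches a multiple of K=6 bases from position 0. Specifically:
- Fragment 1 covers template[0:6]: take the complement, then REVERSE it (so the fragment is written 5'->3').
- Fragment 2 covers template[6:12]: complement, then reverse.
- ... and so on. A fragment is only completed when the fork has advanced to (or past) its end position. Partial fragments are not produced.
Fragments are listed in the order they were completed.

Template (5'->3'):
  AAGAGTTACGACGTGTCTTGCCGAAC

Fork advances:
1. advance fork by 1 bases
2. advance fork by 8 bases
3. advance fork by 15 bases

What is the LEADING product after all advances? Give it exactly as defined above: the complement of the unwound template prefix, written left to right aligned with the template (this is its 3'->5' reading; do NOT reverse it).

Answer: TTCTCAATGCTGCACAGAACGGCT

Derivation:
Step 1: advance 1 -> fork_pos = 0 + 1 = 1.
Step 2: advance 8 -> fork_pos = 1 + 8 = 9.
Step 3: advance 15 -> fork_pos = 9 + 15 = 24.
Unwound prefix: template[0:24] = AAGAGTTACGACGTGTCTTGCCGA
Complement it base by base (A<->T, C<->G), keeping left-to-right order:
  [0:5] AAGAG -> TTCTC
  [5:10] TTACG -> AATGC
  [10:15] ACGTG -> TGCAC
  [15:20] TCTTG -> AGAAC
  [20:24] CCGA -> GGCT
Concatenate: TTCTCAATGCTGCACAGAACGGCT (length 24; written aligned with the template, i.e. 3'->5').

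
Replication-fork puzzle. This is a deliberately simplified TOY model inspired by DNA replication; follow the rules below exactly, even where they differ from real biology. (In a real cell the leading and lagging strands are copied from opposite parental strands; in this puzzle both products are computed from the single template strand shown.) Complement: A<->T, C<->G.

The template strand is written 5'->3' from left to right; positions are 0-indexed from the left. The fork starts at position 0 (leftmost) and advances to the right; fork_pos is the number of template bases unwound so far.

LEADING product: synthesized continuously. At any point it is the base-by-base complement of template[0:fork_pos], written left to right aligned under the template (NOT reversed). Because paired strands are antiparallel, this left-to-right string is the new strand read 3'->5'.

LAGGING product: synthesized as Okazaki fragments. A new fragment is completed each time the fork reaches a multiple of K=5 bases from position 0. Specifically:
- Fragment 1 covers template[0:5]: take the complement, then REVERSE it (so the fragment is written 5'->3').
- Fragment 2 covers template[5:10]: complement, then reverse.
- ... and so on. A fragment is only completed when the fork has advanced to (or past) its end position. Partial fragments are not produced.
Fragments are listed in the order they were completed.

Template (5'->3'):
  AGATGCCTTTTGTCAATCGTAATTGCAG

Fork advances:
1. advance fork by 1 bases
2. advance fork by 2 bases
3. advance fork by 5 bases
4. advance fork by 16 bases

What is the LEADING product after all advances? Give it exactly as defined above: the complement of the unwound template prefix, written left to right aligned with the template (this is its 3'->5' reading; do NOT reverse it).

Answer: TCTACGGAAAACAGTTAGCATTAA

Derivation:
Step 1: advance 1 -> fork_pos = 0 + 1 = 1.
Step 2: advance 2 -> fork_pos = 1 + 2 = 3.
Step 3: advance 5 -> fork_pos = 3 + 5 = 8.
Step 4: advance 16 -> fork_pos = 8 + 16 = 24.
Unwound prefix: template[0:24] = AGATGCCTTTTGTCAATCGTAATT
Complement it base by base (A<->T, C<->G), keeping left-to-right order:
  [0:5] AGATG -> TCTAC
  [5:10] CCTTT -> GGAAA
  [10:15] TGTCA -> ACAGT
  [15:20] ATCGT -> TAGCA
  [20:24] AATT -> TTAA
Concatenate: TCTACGGAAAACAGTTAGCATTAA (length 24; written aligned with the template, i.e. 3'->5').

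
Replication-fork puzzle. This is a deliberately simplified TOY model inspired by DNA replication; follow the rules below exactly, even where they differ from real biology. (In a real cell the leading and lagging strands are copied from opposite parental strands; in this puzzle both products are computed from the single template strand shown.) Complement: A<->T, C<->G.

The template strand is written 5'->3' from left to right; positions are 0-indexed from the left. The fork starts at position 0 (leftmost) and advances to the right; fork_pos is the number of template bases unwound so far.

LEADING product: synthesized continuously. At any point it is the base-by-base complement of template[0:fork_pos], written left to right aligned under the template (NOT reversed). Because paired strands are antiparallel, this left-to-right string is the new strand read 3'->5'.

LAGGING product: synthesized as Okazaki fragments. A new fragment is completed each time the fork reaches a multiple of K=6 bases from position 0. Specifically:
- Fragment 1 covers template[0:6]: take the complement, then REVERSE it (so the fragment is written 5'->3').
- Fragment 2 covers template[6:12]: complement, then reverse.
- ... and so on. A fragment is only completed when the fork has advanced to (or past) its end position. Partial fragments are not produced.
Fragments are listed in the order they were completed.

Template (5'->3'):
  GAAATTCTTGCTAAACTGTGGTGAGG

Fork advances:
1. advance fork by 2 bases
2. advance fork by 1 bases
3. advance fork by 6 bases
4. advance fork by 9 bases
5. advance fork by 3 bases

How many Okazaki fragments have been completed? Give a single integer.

Step 1: advance 2 -> fork_pos = 0 + 2 = 2. Next multiple of 6 is 6 (not reached); still 0 fragment(s).
Step 2: advance 1 -> fork_pos = 2 + 1 = 3. Next multiple of 6 is 6 (not reached); still 0 fragment(s).
Step 3: advance 6 -> fork_pos = 3 + 6 = 9. Reached multiple(s) of 6: 6 -> fragment 1 completed (1 total).
Step 4: advance 9 -> fork_pos = 9 + 9 = 18. Reached multiple(s) of 6: 12, 18 -> fragments 2-3 completed (3 total).
Step 5: advance 3 -> fork_pos = 18 + 3 = 21. Next multiple of 6 is 24 (not reached); still 3 fragment(s).
Check: final fork_pos = 21; the multiples of 6 that are <= 21 are 6..18 -> 21 // 6 = 3 completed fragment(s).

Answer: 3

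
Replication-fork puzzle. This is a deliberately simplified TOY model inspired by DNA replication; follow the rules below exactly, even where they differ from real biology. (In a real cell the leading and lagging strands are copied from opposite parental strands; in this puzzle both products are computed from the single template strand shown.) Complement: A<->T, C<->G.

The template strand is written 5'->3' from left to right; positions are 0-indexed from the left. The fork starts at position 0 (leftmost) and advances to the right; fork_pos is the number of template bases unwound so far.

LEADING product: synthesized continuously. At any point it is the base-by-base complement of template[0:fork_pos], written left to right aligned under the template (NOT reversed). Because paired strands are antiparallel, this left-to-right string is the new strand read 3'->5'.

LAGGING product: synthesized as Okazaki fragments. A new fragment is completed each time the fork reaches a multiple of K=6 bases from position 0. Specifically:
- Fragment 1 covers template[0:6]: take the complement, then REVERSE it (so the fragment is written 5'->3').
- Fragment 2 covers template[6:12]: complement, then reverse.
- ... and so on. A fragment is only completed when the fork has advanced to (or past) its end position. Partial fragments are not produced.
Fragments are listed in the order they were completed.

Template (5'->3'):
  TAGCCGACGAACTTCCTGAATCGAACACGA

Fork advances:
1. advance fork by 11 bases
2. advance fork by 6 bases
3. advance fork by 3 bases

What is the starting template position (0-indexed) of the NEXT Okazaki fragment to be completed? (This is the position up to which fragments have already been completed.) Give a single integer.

Answer: 18

Derivation:
Step 1: advance 11 -> fork_pos = 0 + 11 = 11. Reached multiple(s) of 6: 6 -> fragment 1 completed (1 total).
Step 2: advance 6 -> fork_pos = 11 + 6 = 17. Reached multiple(s) of 6: 12 -> fragment 2 completed (2 total).
Step 3: advance 3 -> fork_pos = 17 + 3 = 20. Reached multiple(s) of 6: 18 -> fragment 3 completed (3 total).
3 fragment(s) completed, covering template[0:18] (3 x 6 = 18). The next fragment, fragment 4, covers template[18:24], so it starts at position 18.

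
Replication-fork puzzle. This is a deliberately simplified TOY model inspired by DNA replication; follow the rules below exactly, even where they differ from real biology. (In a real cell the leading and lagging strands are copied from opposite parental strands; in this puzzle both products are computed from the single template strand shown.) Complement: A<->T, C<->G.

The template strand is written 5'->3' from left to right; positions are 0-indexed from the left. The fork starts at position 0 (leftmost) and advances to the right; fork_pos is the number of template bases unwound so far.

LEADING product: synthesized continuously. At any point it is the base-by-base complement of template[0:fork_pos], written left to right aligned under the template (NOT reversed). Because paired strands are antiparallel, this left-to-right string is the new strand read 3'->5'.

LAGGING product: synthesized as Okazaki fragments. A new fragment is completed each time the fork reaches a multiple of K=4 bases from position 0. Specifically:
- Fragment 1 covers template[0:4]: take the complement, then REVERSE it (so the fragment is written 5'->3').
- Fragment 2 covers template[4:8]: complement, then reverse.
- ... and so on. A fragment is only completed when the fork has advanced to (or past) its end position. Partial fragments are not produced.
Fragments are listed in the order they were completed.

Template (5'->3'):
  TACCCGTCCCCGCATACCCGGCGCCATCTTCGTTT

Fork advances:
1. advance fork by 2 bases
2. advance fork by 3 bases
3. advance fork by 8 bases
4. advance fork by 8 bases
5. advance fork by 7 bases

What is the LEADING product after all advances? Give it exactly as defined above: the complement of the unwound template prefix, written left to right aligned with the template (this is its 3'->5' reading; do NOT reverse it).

Step 1: advance 2 -> fork_pos = 0 + 2 = 2.
Step 2: advance 3 -> fork_pos = 2 + 3 = 5.
Step 3: advance 8 -> fork_pos = 5 + 8 = 13.
Step 4: advance 8 -> fork_pos = 13 + 8 = 21.
Step 5: advance 7 -> fork_pos = 21 + 7 = 28.
Unwound prefix: template[0:28] = TACCCGTCCCCGCATACCCGGCGCCATC
Complement it base by base (A<->T, C<->G), keeping left-to-right order:
  [0:5] TACCC -> ATGGG
  [5:10] GTCCC -> CAGGG
  [10:15] CGCAT -> GCGTA
  [15:20] ACCCG -> TGGGC
  [20:25] GCGCC -> CGCGG
  [25:28] ATC -> TAG
Concatenate: ATGGGCAGGGGCGTATGGGCCGCGGTAG (length 28; written aligned with the template, i.e. 3'->5').

Answer: ATGGGCAGGGGCGTATGGGCCGCGGTAG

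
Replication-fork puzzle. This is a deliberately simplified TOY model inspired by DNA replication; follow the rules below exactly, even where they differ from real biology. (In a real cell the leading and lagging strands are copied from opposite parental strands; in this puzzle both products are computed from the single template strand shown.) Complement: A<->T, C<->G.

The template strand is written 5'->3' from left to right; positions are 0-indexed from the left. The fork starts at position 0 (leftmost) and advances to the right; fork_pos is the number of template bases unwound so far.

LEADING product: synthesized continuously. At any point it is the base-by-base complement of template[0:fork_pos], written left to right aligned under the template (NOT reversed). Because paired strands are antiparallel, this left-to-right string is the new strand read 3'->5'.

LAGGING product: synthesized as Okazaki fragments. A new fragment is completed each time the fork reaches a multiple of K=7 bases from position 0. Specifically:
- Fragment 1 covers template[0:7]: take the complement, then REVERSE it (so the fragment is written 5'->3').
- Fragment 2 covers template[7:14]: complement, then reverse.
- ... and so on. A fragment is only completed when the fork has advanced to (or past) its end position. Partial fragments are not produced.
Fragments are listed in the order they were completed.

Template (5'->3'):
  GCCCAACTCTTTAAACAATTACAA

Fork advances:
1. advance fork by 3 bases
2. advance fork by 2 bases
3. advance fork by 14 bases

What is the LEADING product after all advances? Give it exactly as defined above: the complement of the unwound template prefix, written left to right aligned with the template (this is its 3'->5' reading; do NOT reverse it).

Step 1: advance 3 -> fork_pos = 0 + 3 = 3.
Step 2: advance 2 -> fork_pos = 3 + 2 = 5.
Step 3: advance 14 -> fork_pos = 5 + 14 = 19.
Unwound prefix: template[0:19] = GCCCAACTCTTTAAACAAT
Complement it base by base (A<->T, C<->G), keeping left-to-right order:
  [0:5] GCCCA -> CGGGT
  [5:10] ACTCT -> TGAGA
  [10:15] TTAAA -> AATTT
  [15:19] CAAT -> GTTA
Concatenate: CGGGTTGAGAAATTTGTTA (length 19; written aligned with the template, i.e. 3'->5').

Answer: CGGGTTGAGAAATTTGTTA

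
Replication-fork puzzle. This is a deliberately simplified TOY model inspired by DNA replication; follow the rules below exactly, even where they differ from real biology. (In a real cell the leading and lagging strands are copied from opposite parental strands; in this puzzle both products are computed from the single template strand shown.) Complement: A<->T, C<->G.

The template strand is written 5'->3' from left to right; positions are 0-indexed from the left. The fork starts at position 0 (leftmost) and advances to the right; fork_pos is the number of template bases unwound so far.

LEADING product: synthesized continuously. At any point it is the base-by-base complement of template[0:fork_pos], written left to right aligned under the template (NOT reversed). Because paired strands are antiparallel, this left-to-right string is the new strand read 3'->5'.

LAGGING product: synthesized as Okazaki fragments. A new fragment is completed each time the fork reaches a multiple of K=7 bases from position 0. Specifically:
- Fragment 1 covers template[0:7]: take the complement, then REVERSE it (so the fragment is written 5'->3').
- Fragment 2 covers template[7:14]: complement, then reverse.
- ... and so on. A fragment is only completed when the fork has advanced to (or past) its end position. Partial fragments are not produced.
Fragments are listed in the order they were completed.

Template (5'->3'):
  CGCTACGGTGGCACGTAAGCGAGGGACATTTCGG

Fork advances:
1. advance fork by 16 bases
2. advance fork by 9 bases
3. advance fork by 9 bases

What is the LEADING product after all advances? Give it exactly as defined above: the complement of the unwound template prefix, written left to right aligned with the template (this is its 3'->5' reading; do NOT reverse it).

Step 1: advance 16 -> fork_pos = 0 + 16 = 16.
Step 2: advance 9 -> fork_pos = 16 + 9 = 25.
Step 3: advance 9 -> fork_pos = 25 + 9 = 34.
Unwound prefix: template[0:34] = CGCTACGGTGGCACGTAAGCGAGGGACATTTCGG
Complement it base by base (A<->T, C<->G), keeping left-to-right order:
  [0:5] CGCTA -> GCGAT
  [5:10] CGGTG -> GCCAC
  [10:15] GCACG -> CGTGC
  [15:20] TAAGC -> ATTCG
  [20:25] GAGGG -> CTCCC
  [25:30] ACATT -> TGTAA
  [30:34] TCGG -> AGCC
Concatenate: GCGATGCCACCGTGCATTCGCTCCCTGTAAAGCC (length 34; written aligned with the template, i.e. 3'->5').

Answer: GCGATGCCACCGTGCATTCGCTCCCTGTAAAGCC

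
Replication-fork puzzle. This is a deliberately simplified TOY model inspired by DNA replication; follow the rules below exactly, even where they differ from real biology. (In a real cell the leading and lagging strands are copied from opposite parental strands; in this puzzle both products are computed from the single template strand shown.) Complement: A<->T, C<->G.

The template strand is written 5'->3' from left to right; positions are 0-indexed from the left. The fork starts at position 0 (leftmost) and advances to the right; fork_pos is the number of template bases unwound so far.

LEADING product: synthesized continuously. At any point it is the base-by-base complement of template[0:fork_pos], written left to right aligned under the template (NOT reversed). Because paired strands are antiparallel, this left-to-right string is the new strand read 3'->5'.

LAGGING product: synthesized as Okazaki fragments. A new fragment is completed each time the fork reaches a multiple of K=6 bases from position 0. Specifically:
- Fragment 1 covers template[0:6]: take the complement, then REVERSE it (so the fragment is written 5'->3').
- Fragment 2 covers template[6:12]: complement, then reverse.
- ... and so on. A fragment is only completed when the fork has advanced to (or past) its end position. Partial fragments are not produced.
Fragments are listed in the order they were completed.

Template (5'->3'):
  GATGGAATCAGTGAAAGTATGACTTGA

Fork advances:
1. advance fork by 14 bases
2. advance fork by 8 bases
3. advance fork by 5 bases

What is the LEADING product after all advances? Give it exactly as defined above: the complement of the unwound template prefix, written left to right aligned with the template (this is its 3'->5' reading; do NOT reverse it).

Step 1: advance 14 -> fork_pos = 0 + 14 = 14.
Step 2: advance 8 -> fork_pos = 14 + 8 = 22.
Step 3: advance 5 -> fork_pos = 22 + 5 = 27.
Unwound prefix: template[0:27] = GATGGAATCAGTGAAAGTATGACTTGA
Complement it base by base (A<->T, C<->G), keeping left-to-right order:
  [0:5] GATGG -> CTACC
  [5:10] AATCA -> TTAGT
  [10:15] GTGAA -> CACTT
  [15:20] AGTAT -> TCATA
  [20:25] GACTT -> CTGAA
  [25:27] GA -> CT
Concatenate: CTACCTTAGTCACTTTCATACTGAACT (length 27; written aligned with the template, i.e. 3'->5').

Answer: CTACCTTAGTCACTTTCATACTGAACT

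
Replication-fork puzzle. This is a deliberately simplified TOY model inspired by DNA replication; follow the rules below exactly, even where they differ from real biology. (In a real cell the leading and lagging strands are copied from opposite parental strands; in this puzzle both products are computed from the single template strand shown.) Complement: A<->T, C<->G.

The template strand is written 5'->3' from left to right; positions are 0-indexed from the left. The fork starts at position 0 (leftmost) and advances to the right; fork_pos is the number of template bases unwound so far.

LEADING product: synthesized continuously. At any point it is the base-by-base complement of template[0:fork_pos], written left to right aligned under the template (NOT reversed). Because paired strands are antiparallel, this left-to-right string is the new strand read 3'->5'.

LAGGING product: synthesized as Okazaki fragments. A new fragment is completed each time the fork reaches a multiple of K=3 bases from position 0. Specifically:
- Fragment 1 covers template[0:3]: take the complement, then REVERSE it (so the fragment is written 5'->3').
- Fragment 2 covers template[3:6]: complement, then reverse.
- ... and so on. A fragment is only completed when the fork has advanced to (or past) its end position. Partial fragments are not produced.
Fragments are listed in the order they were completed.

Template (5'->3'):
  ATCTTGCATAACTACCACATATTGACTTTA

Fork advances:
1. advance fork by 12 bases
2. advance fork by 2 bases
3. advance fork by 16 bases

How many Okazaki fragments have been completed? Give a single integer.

Answer: 10

Derivation:
Step 1: advance 12 -> fork_pos = 0 + 12 = 12. Reached multiple(s) of 3: 3, 6, 9, 12 -> fragments 1-4 completed (4 total).
Step 2: advance 2 -> fork_pos = 12 + 2 = 14. Next multiple of 3 is 15 (not reached); still 4 fragment(s).
Step 3: advance 16 -> fork_pos = 14 + 16 = 30. Reached multiple(s) of 3: 15, 18, 21, 24, 27, 30 -> fragments 5-10 completed (10 total).
Check: final fork_pos = 30; the multiples of 3 that are <= 30 are 3..30 -> 30 // 3 = 10 completed fragment(s).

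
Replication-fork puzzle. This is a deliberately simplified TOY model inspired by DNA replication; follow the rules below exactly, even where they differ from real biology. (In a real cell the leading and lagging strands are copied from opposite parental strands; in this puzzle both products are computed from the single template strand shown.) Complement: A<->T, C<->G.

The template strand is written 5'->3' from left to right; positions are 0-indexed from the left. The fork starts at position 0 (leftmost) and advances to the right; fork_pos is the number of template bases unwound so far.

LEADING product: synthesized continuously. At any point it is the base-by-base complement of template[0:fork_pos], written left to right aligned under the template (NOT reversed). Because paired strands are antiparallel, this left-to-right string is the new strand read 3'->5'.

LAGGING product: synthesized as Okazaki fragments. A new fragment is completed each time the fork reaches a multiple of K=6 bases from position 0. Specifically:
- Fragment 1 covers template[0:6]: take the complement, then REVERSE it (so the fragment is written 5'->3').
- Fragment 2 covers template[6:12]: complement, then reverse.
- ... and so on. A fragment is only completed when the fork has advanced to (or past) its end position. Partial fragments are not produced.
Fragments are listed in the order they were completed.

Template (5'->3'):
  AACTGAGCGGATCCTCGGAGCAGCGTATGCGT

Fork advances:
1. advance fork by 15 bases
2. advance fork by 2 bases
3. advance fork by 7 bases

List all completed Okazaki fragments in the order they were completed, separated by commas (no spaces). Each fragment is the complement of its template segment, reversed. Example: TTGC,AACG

Step 1: advance 15 -> fork_pos = 0 + 15 = 15. Reached multiple(s) of 6: 6, 12 -> fragments 1-2 completed (2 total).
Step 2: advance 2 -> fork_pos = 15 + 2 = 17. Next multiple of 6 is 18 (not reached); still 2 fragment(s).
Step 3: advance 7 -> fork_pos = 17 + 7 = 24. Reached multiple(s) of 6: 18, 24 -> fragments 3-4 completed (4 total).
Final fork_pos = 24, so 4 fragment(s) are complete. Build each: template segment -> complement -> reverse.
Fragment 1: template[0:6] = AACTGA -> complement TTGACT -> reversed TCAGTT
Fragment 2: template[6:12] = GCGGAT -> complement CGCCTA -> reversed ATCCGC
Fragment 3: template[12:18] = CCTCGG -> complement GGAGCC -> reversed CCGAGG
Fragment 4: template[18:24] = AGCAGC -> complement TCGTCG -> reversed GCTGCT

Answer: TCAGTT,ATCCGC,CCGAGG,GCTGCT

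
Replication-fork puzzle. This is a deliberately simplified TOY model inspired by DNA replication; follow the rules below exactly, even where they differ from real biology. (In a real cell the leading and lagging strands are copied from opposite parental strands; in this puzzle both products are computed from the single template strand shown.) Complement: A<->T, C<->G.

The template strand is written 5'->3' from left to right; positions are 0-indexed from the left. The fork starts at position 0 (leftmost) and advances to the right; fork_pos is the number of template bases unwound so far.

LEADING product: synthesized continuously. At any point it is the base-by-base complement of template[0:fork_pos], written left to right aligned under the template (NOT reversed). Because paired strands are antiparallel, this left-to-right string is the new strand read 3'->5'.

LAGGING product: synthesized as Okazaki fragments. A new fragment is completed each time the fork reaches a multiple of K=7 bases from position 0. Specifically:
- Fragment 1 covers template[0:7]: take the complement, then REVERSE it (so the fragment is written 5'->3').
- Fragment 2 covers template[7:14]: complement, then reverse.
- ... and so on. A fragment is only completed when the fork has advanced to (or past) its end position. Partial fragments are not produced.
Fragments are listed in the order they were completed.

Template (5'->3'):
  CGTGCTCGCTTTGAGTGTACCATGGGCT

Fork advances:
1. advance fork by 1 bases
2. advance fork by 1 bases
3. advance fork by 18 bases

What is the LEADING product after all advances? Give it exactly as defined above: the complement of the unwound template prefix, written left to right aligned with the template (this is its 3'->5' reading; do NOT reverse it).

Answer: GCACGAGCGAAACTCACATG

Derivation:
Step 1: advance 1 -> fork_pos = 0 + 1 = 1.
Step 2: advance 1 -> fork_pos = 1 + 1 = 2.
Step 3: advance 18 -> fork_pos = 2 + 18 = 20.
Unwound prefix: template[0:20] = CGTGCTCGCTTTGAGTGTAC
Complement it base by base (A<->T, C<->G), keeping left-to-right order:
  [0:5] CGTGC -> GCACG
  [5:10] TCGCT -> AGCGA
  [10:15] TTGAG -> AACTC
  [15:20] TGTAC -> ACATG
Concatenate: GCACGAGCGAAACTCACATG (length 20; written aligned with the template, i.e. 3'->5').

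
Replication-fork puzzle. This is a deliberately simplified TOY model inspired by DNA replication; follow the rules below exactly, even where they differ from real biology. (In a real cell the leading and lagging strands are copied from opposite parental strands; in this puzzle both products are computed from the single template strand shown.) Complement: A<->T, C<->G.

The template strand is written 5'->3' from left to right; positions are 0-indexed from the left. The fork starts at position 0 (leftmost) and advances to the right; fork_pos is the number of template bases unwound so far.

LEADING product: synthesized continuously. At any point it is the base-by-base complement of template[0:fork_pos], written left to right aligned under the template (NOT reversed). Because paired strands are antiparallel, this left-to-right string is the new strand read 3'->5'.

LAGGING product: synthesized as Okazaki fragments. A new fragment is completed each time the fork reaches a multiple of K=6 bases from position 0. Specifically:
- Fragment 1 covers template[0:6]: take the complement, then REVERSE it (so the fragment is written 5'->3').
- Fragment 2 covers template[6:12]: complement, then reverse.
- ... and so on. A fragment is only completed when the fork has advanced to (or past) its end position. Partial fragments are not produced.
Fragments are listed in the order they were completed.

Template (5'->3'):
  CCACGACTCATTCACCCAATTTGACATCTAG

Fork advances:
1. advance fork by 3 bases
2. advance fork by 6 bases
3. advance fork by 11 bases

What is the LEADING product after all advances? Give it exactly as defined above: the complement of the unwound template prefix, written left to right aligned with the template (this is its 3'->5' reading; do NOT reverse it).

Step 1: advance 3 -> fork_pos = 0 + 3 = 3.
Step 2: advance 6 -> fork_pos = 3 + 6 = 9.
Step 3: advance 11 -> fork_pos = 9 + 11 = 20.
Unwound prefix: template[0:20] = CCACGACTCATTCACCCAAT
Complement it base by base (A<->T, C<->G), keeping left-to-right order:
  [0:5] CCACG -> GGTGC
  [5:10] ACTCA -> TGAGT
  [10:15] TTCAC -> AAGTG
  [15:20] CCAAT -> GGTTA
Concatenate: GGTGCTGAGTAAGTGGGTTA (length 20; written aligned with the template, i.e. 3'->5').

Answer: GGTGCTGAGTAAGTGGGTTA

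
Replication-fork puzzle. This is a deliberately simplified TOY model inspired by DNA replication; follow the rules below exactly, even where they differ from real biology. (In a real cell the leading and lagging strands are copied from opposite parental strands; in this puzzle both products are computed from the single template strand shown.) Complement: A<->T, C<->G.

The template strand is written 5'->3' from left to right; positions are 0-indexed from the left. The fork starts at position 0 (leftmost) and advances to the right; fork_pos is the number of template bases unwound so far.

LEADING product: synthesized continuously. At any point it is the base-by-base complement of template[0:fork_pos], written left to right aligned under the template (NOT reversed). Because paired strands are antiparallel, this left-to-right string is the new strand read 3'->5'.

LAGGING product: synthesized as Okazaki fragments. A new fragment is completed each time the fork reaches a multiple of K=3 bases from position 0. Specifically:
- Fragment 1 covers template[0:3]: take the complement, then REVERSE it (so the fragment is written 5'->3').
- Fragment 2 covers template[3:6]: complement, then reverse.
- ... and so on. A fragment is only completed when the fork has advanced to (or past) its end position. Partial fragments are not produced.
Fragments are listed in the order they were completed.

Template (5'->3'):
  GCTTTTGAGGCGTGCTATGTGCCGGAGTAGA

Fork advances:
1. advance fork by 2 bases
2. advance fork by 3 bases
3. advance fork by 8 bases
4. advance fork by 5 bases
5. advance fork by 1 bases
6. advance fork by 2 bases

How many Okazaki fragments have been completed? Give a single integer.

Answer: 7

Derivation:
Step 1: advance 2 -> fork_pos = 0 + 2 = 2. Next multiple of 3 is 3 (not reached); still 0 fragment(s).
Step 2: advance 3 -> fork_pos = 2 + 3 = 5. Reached multiple(s) of 3: 3 -> fragment 1 completed (1 total).
Step 3: advance 8 -> fork_pos = 5 + 8 = 13. Reached multiple(s) of 3: 6, 9, 12 -> fragments 2-4 completed (4 total).
Step 4: advance 5 -> fork_pos = 13 + 5 = 18. Reached multiple(s) of 3: 15, 18 -> fragments 5-6 completed (6 total).
Step 5: advance 1 -> fork_pos = 18 + 1 = 19. Next multiple of 3 is 21 (not reached); still 6 fragment(s).
Step 6: advance 2 -> fork_pos = 19 + 2 = 21. Reached multiple(s) of 3: 21 -> fragment 7 completed (7 total).
Check: final fork_pos = 21; the multiples of 3 that are <= 21 are 3..21 -> 21 // 3 = 7 completed fragment(s).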